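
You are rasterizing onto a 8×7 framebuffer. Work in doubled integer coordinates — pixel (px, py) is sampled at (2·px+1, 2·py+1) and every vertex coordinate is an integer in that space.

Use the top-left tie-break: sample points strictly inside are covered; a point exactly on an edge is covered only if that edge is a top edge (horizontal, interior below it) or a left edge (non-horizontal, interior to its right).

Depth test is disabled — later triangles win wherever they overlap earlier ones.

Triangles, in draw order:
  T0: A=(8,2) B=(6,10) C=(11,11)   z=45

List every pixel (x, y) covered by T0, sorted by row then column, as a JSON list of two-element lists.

T0:
  2·area = 42  (B↔C swapped to make it positive)
  edge (8, 2)→(11, 11): d=(3,9) right/bottom  bias=-1
  edge (11, 11)→(6, 10): d=(-5,-1) top-left  bias=+0
  edge (6, 10)→(8, 2): d=(2,-8) top-left  bias=+0
    (4,2)@(9, 5): e=[0,28,14] → ·  [on edge]
    (3,3)@(7, 7): e=[24,16,2] → #
    (4,3)@(9, 7): e=[6,18,18] → #
    (5,3)@(11, 7): e=[-12,20,34] → ·
    (0,4)@(1, 9): e=[84,0,-42] → ·  [on edge]
    (3,4)@(7, 9): e=[30,6,6] → #
    (5,4)@(11, 9): e=[-6,10,38] → ·
    (3,5)@(7, 11): e=[36,-4,10] → ·
    (4,5)@(9, 11): e=[18,-2,26] → ·
    (5,5)@(11, 11): e=[0,0,42] → ·  [on edge]
  covered (4 px):
    · · · · · · · ·
    · · · · · · · ·
    · · · · · · · ·
    · · · # # · · ·
    · · · # # · · ·
    · · · · · · · ·
    · · · · · · · ·

Answer: [[3,3],[4,3],[3,4],[4,4]]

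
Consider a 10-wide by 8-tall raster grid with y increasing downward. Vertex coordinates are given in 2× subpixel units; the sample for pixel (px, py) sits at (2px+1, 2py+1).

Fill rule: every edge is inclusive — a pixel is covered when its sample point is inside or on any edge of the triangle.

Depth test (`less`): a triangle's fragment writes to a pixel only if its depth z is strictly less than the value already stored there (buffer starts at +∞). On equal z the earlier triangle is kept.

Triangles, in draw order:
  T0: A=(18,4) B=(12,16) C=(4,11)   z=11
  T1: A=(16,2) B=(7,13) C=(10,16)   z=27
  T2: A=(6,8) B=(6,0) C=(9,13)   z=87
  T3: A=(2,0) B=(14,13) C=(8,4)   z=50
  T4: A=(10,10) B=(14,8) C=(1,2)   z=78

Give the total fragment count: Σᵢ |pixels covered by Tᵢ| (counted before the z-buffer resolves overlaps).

T0:
  2·area = 126
  edge (18, 4)→(12, 16): d=(-6,12) inclusive
  edge (12, 16)→(4, 11): d=(-8,-5) inclusive
  edge (4, 11)→(18, 4): d=(14,-7) inclusive
    (8,2)@(17, 5): e=[6,113,7] → █
    (9,2)@(19, 5): e=[-18,123,21] → ·
    (6,3)@(13, 7): e=[42,77,7] → █
    (7,3)@(15, 7): e=[18,87,21] → █
    (8,3)@(17, 7): e=[-6,97,35] → ·
    (4,4)@(9, 9): e=[78,41,7] → █
    (5,4)@(11, 9): e=[54,51,21] → █
    (8,4)@(17, 9): e=[-18,81,63] → ·
    (2,5)@(5, 11): e=[114,5,7] → █
    (3,5)@(7, 11): e=[90,15,21] → █
    (7,5)@(15, 11): e=[-6,55,77] → ·
    (2,6)@(5, 13): e=[102,-11,35] → ·
  covered (16 px):
    · · · · · · · · · ·
    · · · · · · · · · ·
    · · · · · · · · █ ·
    · · · · · · █ █ · ·
    · · · · █ █ █ █ · ·
    · · █ █ █ █ █ · · ·
    · · · · █ █ █ · · ·
    · · · · · █ · · · ·
T1:
  2·area = 60  (B↔C swapped to make it positive)
  edge (16, 2)→(10, 16): d=(-6,14) inclusive
  edge (10, 16)→(7, 13): d=(-3,-3) inclusive
  edge (7, 13)→(16, 2): d=(9,-11) inclusive
    (0,3)@(1, 7): e=[180,0,-120] → ·  [on edge]
    (6,3)@(13, 7): e=[12,36,12] → █
    (7,3)@(15, 7): e=[-16,42,34] → ·
    (1,4)@(3, 9): e=[140,0,-80] → ·  [on edge]
    (5,4)@(11, 9): e=[28,24,8] → █
    (6,4)@(13, 9): e=[0,30,30] → █  [on edge]
    (7,4)@(15, 9): e=[-28,36,52] → ·
    (2,5)@(5, 11): e=[100,0,-40] → ·  [on edge]
    (4,5)@(9, 11): e=[44,12,4] → █
    (6,5)@(13, 11): e=[-12,24,48] → ·
    (3,6)@(7, 13): e=[60,0,0] → █  [on edge]
    (6,6)@(13, 13): e=[-24,18,66] → ·
    (4,7)@(9, 15): e=[20,0,40] → █  [on edge]
  covered (9 px):
    · · · · · · · · · ·
    · · · · · · · · · ·
    · · · · · · · · · ·
    · · · · · · █ · · ·
    · · · · · █ █ · · ·
    · · · · █ █ · · · ·
    · · · █ █ █ · · · ·
    · · · · █ · · · · ·
T2:
  2·area = 24
  edge (6, 8)→(6, 0): d=(0,-8) inclusive
  edge (6, 0)→(9, 13): d=(3,13) inclusive
  edge (9, 13)→(6, 8): d=(-3,-5) inclusive
    (1,1)@(3, 3): e=[-24,48,0] → ·  [on edge]
    (3,2)@(7, 5): e=[8,2,14] → █
    (4,2)@(9, 5): e=[24,-24,24] → ·
    (3,3)@(7, 7): e=[8,8,8] → █
    (4,3)@(9, 7): e=[24,-18,18] → ·
    (3,4)@(7, 9): e=[8,14,2] → █
    (4,4)@(9, 9): e=[24,-12,12] → ·
    (3,5)@(7, 11): e=[8,20,-4] → ·
    (4,6)@(9, 13): e=[24,0,0] → █  [on edge]
    (5,6)@(11, 13): e=[40,-26,10] → ·
    (4,7)@(9, 15): e=[24,6,-6] → ·
  covered (4 px):
    · · · · · · · · · ·
    · · · · · · · · · ·
    · · · █ · · · · · ·
    · · · █ · · · · · ·
    · · · █ · · · · · ·
    · · · · · · · · · ·
    · · · · █ · · · · ·
    · · · · · · · · · ·
T3:
  2·area = 30  (B↔C swapped to make it positive)
  edge (2, 0)→(8, 4): d=(6,4) inclusive
  edge (8, 4)→(14, 13): d=(6,9) inclusive
  edge (14, 13)→(2, 0): d=(-12,-13) inclusive
    (1,0)@(3, 1): e=[2,27,1] → █
    (2,0)@(5, 1): e=[-6,9,27] → ·
    (1,1)@(3, 3): e=[14,39,-23] → ·
    (2,1)@(5, 3): e=[6,21,3] → █
    (3,1)@(7, 3): e=[-2,3,29] → ·
    (2,2)@(5, 5): e=[18,33,-21] → ·
    (3,2)@(7, 5): e=[10,15,5] → █
    (4,2)@(9, 5): e=[2,-3,31] → ·
    (3,3)@(7, 7): e=[22,27,-19] → ·
    (4,3)@(9, 7): e=[14,9,7] → █
    (5,3)@(11, 7): e=[6,-9,33] → ·
    (4,4)@(9, 9): e=[26,21,-17] → ·
  covered (5 px):
    · █ · · · · · · · ·
    · · █ · · · · · · ·
    · · · █ · · · · · ·
    · · · · █ · · · · ·
    · · · · · █ · · · ·
    · · · · · · · · · ·
    · · · · · · · · · ·
    · · · · · · · · · ·
T4:
  2·area = 50  (B↔C swapped to make it positive)
  edge (10, 10)→(1, 2): d=(-9,-8) inclusive
  edge (1, 2)→(14, 8): d=(13,6) inclusive
  edge (14, 8)→(10, 10): d=(-4,2) inclusive
    (1,1)@(3, 3): e=[7,1,42] → █
    (2,1)@(5, 3): e=[23,-11,38] → ·
    (1,2)@(3, 5): e=[-11,27,34] → ·
    (2,2)@(5, 5): e=[5,15,30] → █
    (3,2)@(7, 5): e=[21,3,26] → █
    (4,2)@(9, 5): e=[37,-9,22] → ·
    (2,3)@(5, 7): e=[-13,41,22] → ·
    (3,3)@(7, 7): e=[3,29,18] → █
    (4,3)@(9, 7): e=[19,17,14] → █
    (5,3)@(11, 7): e=[35,5,10] → █
    (6,3)@(13, 7): e=[51,-7,6] → ·
    (3,4)@(7, 9): e=[-15,55,10] → ·
  covered (8 px):
    · · · · · · · · · ·
    · █ · · · · · · · ·
    · · █ █ · · · · · ·
    · · · █ █ █ · · · ·
    · · · · █ █ · · · ·
    · · · · · · · · · ·
    · · · · · · · · · ·
    · · · · · · · · · ·

Final: 42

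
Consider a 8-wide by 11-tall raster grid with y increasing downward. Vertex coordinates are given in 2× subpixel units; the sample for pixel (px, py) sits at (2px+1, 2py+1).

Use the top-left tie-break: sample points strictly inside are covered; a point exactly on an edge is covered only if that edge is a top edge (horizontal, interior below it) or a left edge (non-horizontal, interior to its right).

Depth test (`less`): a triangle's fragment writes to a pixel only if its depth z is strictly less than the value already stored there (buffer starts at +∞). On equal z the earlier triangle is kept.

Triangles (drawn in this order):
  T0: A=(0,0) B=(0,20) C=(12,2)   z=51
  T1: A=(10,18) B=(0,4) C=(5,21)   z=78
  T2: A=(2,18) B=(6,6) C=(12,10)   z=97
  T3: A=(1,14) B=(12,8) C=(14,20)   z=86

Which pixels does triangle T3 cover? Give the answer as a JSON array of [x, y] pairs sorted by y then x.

T0:
  2·area = 240  (B↔C swapped to make it positive)
  edge (0, 0)→(12, 2): d=(12,2) right/bottom  bias=-1
  edge (12, 2)→(0, 20): d=(-12,18) right/bottom  bias=-1
  edge (0, 20)→(0, 0): d=(0,-20) top-left  bias=+0
    (0,0)@(1, 1): e=[10,210,20] → █
    (1,0)@(3, 1): e=[6,174,60] → █
    (2,0)@(5, 1): e=[2,138,100] → █
    (3,0)@(7, 1): e=[-2,102,140] → ·
    (0,1)@(1, 3): e=[34,186,20] → █
    (3,1)@(7, 3): e=[22,78,140] → █
    (4,1)@(9, 3): e=[18,42,180] → █
    (5,1)@(11, 3): e=[14,6,220] → █
    (6,1)@(13, 3): e=[10,-30,260] → ·
    (0,2)@(1, 5): e=[58,162,20] → █
    (5,2)@(11, 5): e=[38,-18,220] → ·
    (0,3)@(1, 7): e=[82,138,20] → █
  covered (30 px):
    █ █ █ · · · · ·
    █ █ █ █ █ █ · ·
    █ █ █ █ █ · · ·
    █ █ █ █ · · · ·
    █ █ █ █ · · · ·
    █ █ █ · · · · ·
    █ █ · · · · · ·
    █ █ · · · · · ·
    █ · · · · · · ·
    · · · · · · · ·
    · · · · · · · ·
T1:
  2·area = 100  (B↔C swapped to make it positive)
  edge (10, 18)→(5, 21): d=(-5,3) right/bottom  bias=-1
  edge (5, 21)→(0, 4): d=(-5,-17) top-left  bias=+0
  edge (0, 4)→(10, 18): d=(10,14) right/bottom  bias=-1
    (0,3)@(1, 7): e=[82,2,16] → █
    (1,3)@(3, 7): e=[76,36,-12] → ·
    (0,4)@(1, 9): e=[72,-8,36] → ·
    (1,4)@(3, 9): e=[66,26,8] → █
    (2,4)@(5, 9): e=[60,60,-20] → ·
    (1,5)@(3, 11): e=[56,16,28] → █
    (2,5)@(5, 11): e=[50,50,0] → ·  [on edge]
    (1,6)@(3, 13): e=[46,6,48] → █
    (2,6)@(5, 13): e=[40,40,20] → █
    (3,6)@(7, 13): e=[34,74,-8] → ·
    (1,7)@(3, 15): e=[36,-4,68] → ·
    (2,7)@(5, 15): e=[30,30,40] → █
    (7,7)@(15, 15): e=[0,200,-100] → ·  [on edge]
    (2,10)@(5, 21): e=[0,0,100] → ·  [on edge]
  covered (12 px):
    · · · · · · · ·
    · · · · · · · ·
    · · · · · · · ·
    █ · · · · · · ·
    · █ · · · · · ·
    · █ · · · · · ·
    · █ █ · · · · ·
    · · █ █ · · · ·
    · · █ █ █ · · ·
    · · █ █ · · · ·
    · · · · · · · ·
T2:
  2·area = 88
  edge (2, 18)→(6, 6): d=(4,-12) top-left  bias=+0
  edge (6, 6)→(12, 10): d=(6,4) right/bottom  bias=-1
  edge (12, 10)→(2, 18): d=(-10,8) right/bottom  bias=-1
    (3,1)@(7, 3): e=[0,-22,110] → ·  [on edge]
    (3,3)@(7, 7): e=[16,2,70] → █
    (4,3)@(9, 7): e=[40,-6,54] → ·
    (2,4)@(5, 9): e=[0,22,66] → █  [on edge]
    (4,4)@(9, 9): e=[48,6,34] → █
    (5,4)@(11, 9): e=[72,-2,18] → ·
    (2,5)@(5, 11): e=[8,34,46] → █
    (5,5)@(11, 11): e=[80,10,-2] → ·
    (2,6)@(5, 13): e=[16,46,26] → █
    (4,6)@(9, 13): e=[64,30,-6] → ·
    (1,7)@(3, 15): e=[0,66,22] → █  [on edge]
    (3,7)@(7, 15): e=[48,50,-10] → ·
    (0,10)@(1, 21): e=[0,110,-22] → ·  [on edge]
  covered (12 px):
    · · · · · · · ·
    · · · · · · · ·
    · · · · · · · ·
    · · · █ · · · ·
    · · █ █ █ · · ·
    · · █ █ █ · · ·
    · · █ █ · · · ·
    · █ █ · · · · ·
    · █ · · · · · ·
    · · · · · · · ·
    · · · · · · · ·
T3:
  2·area = 144
  edge (1, 14)→(12, 8): d=(11,-6) top-left  bias=+0
  edge (12, 8)→(14, 20): d=(2,12) right/bottom  bias=-1
  edge (14, 20)→(1, 14): d=(-13,-6) top-left  bias=+0
    (5,4)@(11, 9): e=[5,14,125] → █
    (6,4)@(13, 9): e=[17,-10,137] → ·
    (3,5)@(7, 11): e=[3,66,75] → █
    (4,5)@(9, 11): e=[15,42,87] → █
    (6,5)@(13, 11): e=[39,-6,111] → ·
    (1,6)@(3, 13): e=[1,118,25] → █
    (2,6)@(5, 13): e=[13,94,37] → █
    (6,6)@(13, 13): e=[61,-2,85] → ·
    (1,7)@(3, 15): e=[23,122,-1] → ·
    (2,7)@(5, 15): e=[35,98,11] → █
    (6,7)@(13, 15): e=[83,2,59] → █
    (7,7)@(15, 15): e=[95,-22,71] → ·
  covered (18 px):
    · · · · · · · ·
    · · · · · · · ·
    · · · · · · · ·
    · · · · · · · ·
    · · · · · █ · ·
    · · · █ █ █ · ·
    · █ █ █ █ █ · ·
    · · █ █ █ █ █ ·
    · · · · █ █ █ ·
    · · · · · · █ ·
    · · · · · · · ·

Answer: [[5,4],[3,5],[4,5],[5,5],[1,6],[2,6],[3,6],[4,6],[5,6],[2,7],[3,7],[4,7],[5,7],[6,7],[4,8],[5,8],[6,8],[6,9]]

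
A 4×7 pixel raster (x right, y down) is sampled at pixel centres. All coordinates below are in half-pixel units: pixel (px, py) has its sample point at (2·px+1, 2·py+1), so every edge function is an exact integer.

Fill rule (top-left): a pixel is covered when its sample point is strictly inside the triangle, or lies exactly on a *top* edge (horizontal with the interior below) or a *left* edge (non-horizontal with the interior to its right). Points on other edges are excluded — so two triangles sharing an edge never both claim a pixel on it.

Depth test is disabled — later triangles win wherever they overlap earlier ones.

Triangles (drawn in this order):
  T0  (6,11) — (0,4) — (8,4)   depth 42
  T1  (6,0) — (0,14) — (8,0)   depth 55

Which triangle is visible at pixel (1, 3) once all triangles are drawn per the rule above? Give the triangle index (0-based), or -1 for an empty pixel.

T0:
  2·area = 56
  edge (6, 11)→(0, 4): d=(-6,-7) top-left  bias=+0
  edge (0, 4)→(8, 4): d=(8,0) top-left  bias=+0
  edge (8, 4)→(6, 11): d=(-2,7) right/bottom  bias=-1
    (0,2)@(1, 5): e=[1,8,47] → X
    (1,2)@(3, 5): e=[15,8,33] → X
    (2,2)@(5, 5): e=[29,8,19] → X
    (3,2)@(7, 5): e=[43,8,5] → X
    (0,3)@(1, 7): e=[-11,24,43] → .
    (1,3)@(3, 7): e=[3,24,29] → X
    (1,4)@(3, 9): e=[-9,40,25] → .
    (2,4)@(5, 9): e=[5,40,11] → X
    (3,4)@(7, 9): e=[19,40,-3] → .
    (2,5)@(5, 11): e=[-7,56,7] → .
  covered (8 px):
    . . . .
    . . . .
    X X X X
    . X X X
    . . X .
    . . . .
    . . . .
T1:
  2·area = 28  (B↔C swapped to make it positive)
  edge (6, 0)→(8, 0): d=(2,0) top-left  bias=+0
  edge (8, 0)→(0, 14): d=(-8,14) right/bottom  bias=-1
  edge (0, 14)→(6, 0): d=(6,-14) top-left  bias=+0
    (3,0)@(7, 1): e=[2,6,20] → X
    (2,1)@(5, 3): e=[6,18,4] → X
    (3,1)@(7, 3): e=[6,-10,32] → .
    (2,2)@(5, 5): e=[10,2,16] → X
    (3,2)@(7, 5): e=[10,-26,44] → .
    (1,3)@(3, 7): e=[14,14,0] → X  [on edge]
    (2,3)@(5, 7): e=[14,-14,28] → .
    (1,4)@(3, 9): e=[18,-2,12] → .
  covered (4 px):
    . . . X
    . . X .
    . . X .
    . X . .
    . . . .
    . . . .
    . . . .

Z-buffer (winner per pixel, '.' = empty):
  . . . 1
  . . 1 .
  0 0 1 0
  . 1 0 0
  . . 0 .
  . . . .
  . . . .

Answer: 1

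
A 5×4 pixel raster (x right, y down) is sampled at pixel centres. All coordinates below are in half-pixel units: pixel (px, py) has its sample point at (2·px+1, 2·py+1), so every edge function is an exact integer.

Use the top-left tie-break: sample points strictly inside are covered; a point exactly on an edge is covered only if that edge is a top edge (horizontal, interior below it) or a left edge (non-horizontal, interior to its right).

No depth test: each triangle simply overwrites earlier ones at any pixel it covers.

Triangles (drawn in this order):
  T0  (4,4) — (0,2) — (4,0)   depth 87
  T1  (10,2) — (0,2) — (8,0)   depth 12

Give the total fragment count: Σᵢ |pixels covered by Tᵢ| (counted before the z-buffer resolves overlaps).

T0:
  2·area = 16
  edge (4, 4)→(0, 2): d=(-4,-2) top-left  bias=+0
  edge (0, 2)→(4, 0): d=(4,-2) top-left  bias=+0
  edge (4, 0)→(4, 4): d=(0,4) right/bottom  bias=-1
    (1,0)@(3, 1): e=[10,2,4] → X
    (2,0)@(5, 1): e=[14,6,-4] → .
    (1,1)@(3, 3): e=[2,10,4] → X
    (2,1)@(5, 3): e=[6,14,-4] → .
    (1,2)@(3, 5): e=[-6,18,4] → .
  covered (2 px):
    . X . . .
    . X . . .
    . . . . .
    . . . . .
T1:
  2·area = 20
  edge (10, 2)→(0, 2): d=(-10,0) right/bottom  bias=-1
  edge (0, 2)→(8, 0): d=(8,-2) top-left  bias=+0
  edge (8, 0)→(10, 2): d=(2,2) right/bottom  bias=-1
    (2,0)@(5, 1): e=[10,2,8] → X
    (3,0)@(7, 1): e=[10,6,4] → X
    (4,0)@(9, 1): e=[10,10,0] → .  [on edge]
    (2,1)@(5, 3): e=[-10,18,12] → .
    (3,1)@(7, 3): e=[-10,22,8] → .
  covered (2 px):
    . . X X .
    . . . . .
    . . . . .
    . . . . .

Answer: 4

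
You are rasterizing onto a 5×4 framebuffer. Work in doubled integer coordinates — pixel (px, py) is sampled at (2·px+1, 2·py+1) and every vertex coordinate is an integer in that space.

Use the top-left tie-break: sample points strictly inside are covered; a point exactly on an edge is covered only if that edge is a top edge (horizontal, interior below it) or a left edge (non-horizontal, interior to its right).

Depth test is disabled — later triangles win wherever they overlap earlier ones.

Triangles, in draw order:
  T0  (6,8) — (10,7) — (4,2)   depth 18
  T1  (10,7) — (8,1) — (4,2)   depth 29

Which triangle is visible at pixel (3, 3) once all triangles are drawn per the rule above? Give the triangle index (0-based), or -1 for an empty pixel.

T0:
  2·area = 26  (B↔C swapped to make it positive)
  edge (6, 8)→(4, 2): d=(-2,-6) top-left  bias=+0
  edge (4, 2)→(10, 7): d=(6,5) right/bottom  bias=-1
  edge (10, 7)→(6, 8): d=(-4,1) right/bottom  bias=-1
    (2,1)@(5, 3): e=[4,1,21] → #
    (3,1)@(7, 3): e=[16,-9,19] → ·
    (2,2)@(5, 5): e=[0,13,13] → #  [on edge]
    (3,2)@(7, 5): e=[12,3,11] → #
    (4,2)@(9, 5): e=[24,-7,9] → ·
    (2,3)@(5, 7): e=[-4,25,5] → ·
    (3,3)@(7, 7): e=[8,15,3] → #
    (4,3)@(9, 7): e=[20,5,1] → #
  covered (5 px):
    · · · · ·
    · · # · ·
    · · # # ·
    · · · # #
T1:
  2·area = 26  (B↔C swapped to make it positive)
  edge (10, 7)→(4, 2): d=(-6,-5) top-left  bias=+0
  edge (4, 2)→(8, 1): d=(4,-1) top-left  bias=+0
  edge (8, 1)→(10, 7): d=(2,6) right/bottom  bias=-1
    (3,1)@(7, 3): e=[9,7,10] → #
    (4,1)@(9, 3): e=[19,9,-2] → ·
    (3,2)@(7, 5): e=[-3,15,14] → ·
    (4,2)@(9, 5): e=[7,17,2] → #
    (4,3)@(9, 7): e=[-5,25,6] → ·
  covered (2 px):
    · · · · ·
    · · · # ·
    · · · · #
    · · · · ·

Z-buffer (winner per pixel, '.' = empty):
  . . . . .
  . . 0 1 .
  . . 0 0 1
  . . . 0 0

Result: 0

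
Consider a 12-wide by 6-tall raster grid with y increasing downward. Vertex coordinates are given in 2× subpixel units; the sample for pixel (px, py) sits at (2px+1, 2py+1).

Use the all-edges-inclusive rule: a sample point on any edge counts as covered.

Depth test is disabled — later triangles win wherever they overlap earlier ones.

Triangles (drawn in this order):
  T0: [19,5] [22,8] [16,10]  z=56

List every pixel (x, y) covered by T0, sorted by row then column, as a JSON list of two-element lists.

T0:
  2·area = 24
  edge (19, 5)→(22, 8): d=(3,3) inclusive
  edge (22, 8)→(16, 10): d=(-6,2) inclusive
  edge (16, 10)→(19, 5): d=(3,-5) inclusive
    (7,0)@(15, 1): e=[0,56,-32] → .  [on edge]
    (8,1)@(17, 3): e=[0,40,-16] → .  [on edge]
    (9,2)@(19, 5): e=[0,24,0] → X  [on edge]
    (10,2)@(21, 5): e=[-6,20,10] → .
    (9,3)@(19, 7): e=[6,12,6] → X
    (10,3)@(21, 7): e=[0,8,16] → X  [on edge]
    (11,3)@(23, 7): e=[-6,4,26] → .
    (8,4)@(17, 9): e=[18,4,2] → X
    (9,4)@(19, 9): e=[12,0,12] → X  [on edge]
    (10,4)@(21, 9): e=[6,-4,22] → .
    (11,4)@(23, 9): e=[0,-8,32] → .  [on edge]
    (6,5)@(13, 11): e=[36,0,-12] → .  [on edge]
  covered (5 px):
    . . . . . . . . . . . .
    . . . . . . . . . . . .
    . . . . . . . . . X . .
    . . . . . . . . . X X .
    . . . . . . . . X X . .
    . . . . . . . . . . . .

Result: [[9,2],[9,3],[10,3],[8,4],[9,4]]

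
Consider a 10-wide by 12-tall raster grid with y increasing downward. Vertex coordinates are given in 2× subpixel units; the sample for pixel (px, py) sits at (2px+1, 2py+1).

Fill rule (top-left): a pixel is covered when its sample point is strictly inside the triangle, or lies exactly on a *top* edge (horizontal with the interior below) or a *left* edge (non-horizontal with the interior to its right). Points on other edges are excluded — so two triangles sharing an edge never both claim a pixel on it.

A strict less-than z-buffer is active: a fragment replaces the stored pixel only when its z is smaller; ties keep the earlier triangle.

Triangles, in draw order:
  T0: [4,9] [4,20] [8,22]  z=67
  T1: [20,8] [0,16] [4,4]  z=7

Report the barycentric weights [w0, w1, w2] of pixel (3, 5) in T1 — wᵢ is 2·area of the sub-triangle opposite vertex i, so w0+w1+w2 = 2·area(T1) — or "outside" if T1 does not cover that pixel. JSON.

T0:
  2·area = 44  (B↔C swapped to make it positive)
  edge (4, 9)→(8, 22): d=(4,13) right/bottom  bias=-1
  edge (8, 22)→(4, 20): d=(-4,-2) top-left  bias=+0
  edge (4, 20)→(4, 9): d=(0,-11) top-left  bias=+0
    (2,6)@(5, 13): e=[3,30,11] → X
    (3,6)@(7, 13): e=[-23,34,33] → .
    (2,7)@(5, 15): e=[11,22,11] → X
    (3,7)@(7, 15): e=[-15,26,33] → .
    (2,8)@(5, 17): e=[19,14,11] → X
    (3,8)@(7, 17): e=[-7,18,33] → .
    (2,9)@(5, 19): e=[27,6,11] → X
    (3,9)@(7, 19): e=[1,10,33] → X
    (4,9)@(9, 19): e=[-25,14,55] → .
    (2,10)@(5, 21): e=[35,-2,11] → .
    (3,10)@(7, 21): e=[9,2,33] → X
    (4,10)@(9, 21): e=[-17,6,55] → .
  covered (6 px):
    . . . . . . . . . .
    . . . . . . . . . .
    . . . . . . . . . .
    . . . . . . . . . .
    . . . . . . . . . .
    . . . . . . . . . .
    . . X . . . . . . .
    . . X . . . . . . .
    . . X . . . . . . .
    . . X X . . . . . .
    . . . X . . . . . .
    . . . . . . . . . .
T1:
  2·area = 208
  edge (20, 8)→(0, 16): d=(-20,8) right/bottom  bias=-1
  edge (0, 16)→(4, 4): d=(4,-12) top-left  bias=+0
  edge (4, 4)→(20, 8): d=(16,4) right/bottom  bias=-1
    (2,0)@(5, 1): e=[260,0,-52] → .  [on edge]
    (2,2)@(5, 5): e=[180,16,12] → X
    (3,2)@(7, 5): e=[164,40,4] → X
    (4,2)@(9, 5): e=[148,64,-4] → .
    (1,3)@(3, 7): e=[156,0,52] → X  [on edge]
    (4,3)@(9, 7): e=[108,72,28] → X
    (5,3)@(11, 7): e=[92,96,20] → X
    (6,3)@(13, 7): e=[76,120,12] → X
    (7,3)@(15, 7): e=[60,144,4] → X
    (8,3)@(17, 7): e=[44,168,-4] → .
    (1,4)@(3, 9): e=[116,8,84] → X
    (8,4)@(17, 9): e=[4,176,28] → X
    (0,6)@(1, 13): e=[52,0,156] → X  [on edge]
  covered (27 px):
    . . . . . . . . . .
    . . . . . . . . . .
    . . X X . . . . . .
    . X X X X X X X . .
    . X X X X X X X X .
    . X X X X X . . . .
    X X X X . . . . . .
    X . . . . . . . . .
    . . . . . . . . . .
    . . . . . . . . . .
    . . . . . . . . . .
    . . . . . . . . . .

Answer: [64,100,44]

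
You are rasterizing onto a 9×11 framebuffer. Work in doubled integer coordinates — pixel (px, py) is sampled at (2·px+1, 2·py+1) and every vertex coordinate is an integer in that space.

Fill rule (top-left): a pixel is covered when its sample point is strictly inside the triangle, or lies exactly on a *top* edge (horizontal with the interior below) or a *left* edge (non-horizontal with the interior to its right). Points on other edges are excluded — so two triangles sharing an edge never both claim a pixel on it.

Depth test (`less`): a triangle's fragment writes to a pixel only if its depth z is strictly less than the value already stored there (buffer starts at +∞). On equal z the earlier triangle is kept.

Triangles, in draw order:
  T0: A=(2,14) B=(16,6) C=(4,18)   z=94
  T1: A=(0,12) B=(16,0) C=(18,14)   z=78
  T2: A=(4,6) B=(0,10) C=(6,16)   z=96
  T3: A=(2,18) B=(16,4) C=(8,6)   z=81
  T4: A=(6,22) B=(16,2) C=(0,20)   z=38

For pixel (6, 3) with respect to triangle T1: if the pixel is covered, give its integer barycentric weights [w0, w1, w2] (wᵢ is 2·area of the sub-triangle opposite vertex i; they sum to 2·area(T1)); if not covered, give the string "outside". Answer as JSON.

T0:
  2·area = 72
  edge (2, 14)→(16, 6): d=(14,-8) top-left  bias=+0
  edge (16, 6)→(4, 18): d=(-12,12) right/bottom  bias=-1
  edge (4, 18)→(2, 14): d=(-2,-4) top-left  bias=+0
    (8,2)@(17, 5): e=[-6,0,78] → .  [on edge]
    (7,3)@(15, 7): e=[6,0,66] → .  [on edge]
    (5,4)@(11, 9): e=[2,24,46] → X
    (6,4)@(13, 9): e=[18,0,54] → .  [on edge]
    (4,5)@(9, 11): e=[14,24,34] → X
    (5,5)@(11, 11): e=[30,0,42] → .  [on edge]
    (2,6)@(5, 13): e=[10,48,14] → X
    (3,6)@(7, 13): e=[26,24,22] → X
    (4,6)@(9, 13): e=[42,0,30] → .  [on edge]
    (1,7)@(3, 15): e=[22,48,2] → X
    (3,7)@(7, 15): e=[54,0,18] → .  [on edge]
    (1,8)@(3, 17): e=[50,24,-2] → .
    (2,8)@(5, 17): e=[66,0,6] → .  [on edge]
    (1,9)@(3, 19): e=[78,0,-6] → .  [on edge]
    (0,10)@(1, 21): e=[90,0,-18] → .  [on edge]
  covered (6 px):
    . . . . . . . . .
    . . . . . . . . .
    . . . . . . . . .
    . . . . . . . . .
    . . . . . X . . .
    . . . . X . . . .
    . . X X . . . . .
    . X X . . . . . .
    . . . . . . . . .
    . . . . . . . . .
    . . . . . . . . .
T1:
  2·area = 248
  edge (0, 12)→(16, 0): d=(16,-12) top-left  bias=+0
  edge (16, 0)→(18, 14): d=(2,14) right/bottom  bias=-1
  edge (18, 14)→(0, 12): d=(-18,-2) top-left  bias=+0
    (7,0)@(15, 1): e=[4,16,228] → X
    (8,0)@(17, 1): e=[28,-12,232] → .
    (6,1)@(13, 3): e=[12,48,188] → X
    (8,1)@(17, 3): e=[60,-8,196] → .
    (5,2)@(11, 5): e=[20,80,148] → X
    (8,2)@(17, 5): e=[92,-4,160] → .
    (3,3)@(7, 7): e=[4,140,104] → X
    (4,3)@(9, 7): e=[28,112,108] → X
    (8,3)@(17, 7): e=[124,0,124] → .  [on edge]
    (2,4)@(5, 9): e=[12,172,64] → X
    (8,4)@(17, 9): e=[156,4,88] → X
    (1,5)@(3, 11): e=[20,204,24] → X
    (4,6)@(9, 13): e=[124,124,0] → X  [on edge]
  covered (31 px):
    . . . . . . . X .
    . . . . . . X X .
    . . . . . X X X .
    . . . X X X X X .
    . . X X X X X X X
    . X X X X X X X X
    . . . . X X X X X
    . . . . . . . . .
    . . . . . . . . .
    . . . . . . . . .
    . . . . . . . . .
T2:
  2·area = 48  (B↔C swapped to make it positive)
  edge (4, 6)→(6, 16): d=(2,10) right/bottom  bias=-1
  edge (6, 16)→(0, 10): d=(-6,-6) top-left  bias=+0
  edge (0, 10)→(4, 6): d=(4,-4) top-left  bias=+0
    (1,0)@(3, 1): e=[0,72,-24] → .  [on edge]
    (4,0)@(9, 1): e=[-60,108,0] → .  [on edge]
    (3,1)@(7, 3): e=[-36,84,0] → .  [on edge]
    (2,2)@(5, 5): e=[-12,60,0] → .  [on edge]
    (1,3)@(3, 7): e=[12,36,0] → X  [on edge]
    (2,3)@(5, 7): e=[-8,48,8] → .
    (0,4)@(1, 9): e=[36,12,0] → X  [on edge]
    (2,4)@(5, 9): e=[-4,36,16] → .
    (0,5)@(1, 11): e=[40,0,8] → X  [on edge]
    (2,5)@(5, 11): e=[0,24,24] → .  [on edge]
    (0,6)@(1, 13): e=[44,-12,16] → .
    (1,6)@(3, 13): e=[24,0,24] → X  [on edge]
    (2,7)@(5, 15): e=[8,0,40] → X  [on edge]
    (3,8)@(7, 17): e=[-8,0,56] → .  [on edge]
    (4,9)@(9, 19): e=[-24,0,72] → .  [on edge]
    (3,10)@(7, 21): e=[0,-24,72] → .  [on edge]
    (5,10)@(11, 21): e=[-40,0,88] → .  [on edge]
  covered (8 px):
    . . . . . . . . .
    . . . . . . . . .
    . . . . . . . . .
    . X . . . . . . .
    X X . . . . . . .
    X X . . . . . . .
    . X X . . . . . .
    . . X . . . . . .
    . . . . . . . . .
    . . . . . . . . .
    . . . . . . . . .
T3:
  2·area = 84  (B↔C swapped to make it positive)
  edge (2, 18)→(8, 6): d=(6,-12) top-left  bias=+0
  edge (8, 6)→(16, 4): d=(8,-2) top-left  bias=+0
  edge (16, 4)→(2, 18): d=(-14,14) right/bottom  bias=-1
    (8,1)@(17, 3): e=[90,-6,0] → .  [on edge]
    (6,2)@(13, 5): e=[54,2,28] → X
    (7,2)@(15, 5): e=[78,6,0] → .  [on edge]
    (4,3)@(9, 7): e=[18,10,56] → X
    (5,3)@(11, 7): e=[42,14,28] → X
    (6,3)@(13, 7): e=[66,18,0] → .  [on edge]
    (3,4)@(7, 9): e=[6,22,56] → X
    (5,4)@(11, 9): e=[54,30,0] → .  [on edge]
    (3,5)@(7, 11): e=[18,38,28] → X
    (4,5)@(9, 11): e=[42,42,0] → .  [on edge]
    (2,6)@(5, 13): e=[6,50,28] → X
    (3,6)@(7, 13): e=[30,54,0] → .  [on edge]
    (2,7)@(5, 15): e=[18,66,0] → .  [on edge]
    (1,8)@(3, 17): e=[6,78,0] → .  [on edge]
    (0,9)@(1, 19): e=[-6,90,0] → .  [on edge]
  covered (7 px):
    . . . . . . . . .
    . . . . . . . . .
    . . . . . . X . .
    . . . . X X . . .
    . . . X X . . . .
    . . . X . . . . .
    . . X . . . . . .
    . . . . . . . . .
    . . . . . . . . .
    . . . . . . . . .
    . . . . . . . . .
T4:
  2·area = 140  (B↔C swapped to make it positive)
  edge (6, 22)→(0, 20): d=(-6,-2) top-left  bias=+0
  edge (0, 20)→(16, 2): d=(16,-18) top-left  bias=+0
  edge (16, 2)→(6, 22): d=(-10,20) right/bottom  bias=-1
    (6,3)@(13, 7): e=[104,26,10] → X
    (7,3)@(15, 7): e=[108,62,-30] → .
    (5,4)@(11, 9): e=[88,22,30] → X
    (6,4)@(13, 9): e=[92,58,-10] → .
    (4,5)@(9, 11): e=[72,18,50] → X
    (6,5)@(13, 11): e=[80,90,-30] → .
    (3,6)@(7, 13): e=[56,14,70] → X
    (5,6)@(11, 13): e=[64,86,-10] → .
    (2,7)@(5, 15): e=[40,10,90] → X
    (5,7)@(11, 15): e=[52,118,-30] → .
    (1,8)@(3, 17): e=[24,6,110] → X
    (4,8)@(9, 17): e=[36,114,-10] → .
    (1,10)@(3, 21): e=[0,70,70] → X  [on edge]
  covered (18 px):
    . . . . . . . . .
    . . . . . . . . .
    . . . . . . . . .
    . . . . . . X . .
    . . . . . X . . .
    . . . . X X . . .
    . . . X X . . . .
    . . X X X . . . .
    . X X X . . . . .
    X X X X . . . . .
    . X X . . . . . .

Final: [56,116,76]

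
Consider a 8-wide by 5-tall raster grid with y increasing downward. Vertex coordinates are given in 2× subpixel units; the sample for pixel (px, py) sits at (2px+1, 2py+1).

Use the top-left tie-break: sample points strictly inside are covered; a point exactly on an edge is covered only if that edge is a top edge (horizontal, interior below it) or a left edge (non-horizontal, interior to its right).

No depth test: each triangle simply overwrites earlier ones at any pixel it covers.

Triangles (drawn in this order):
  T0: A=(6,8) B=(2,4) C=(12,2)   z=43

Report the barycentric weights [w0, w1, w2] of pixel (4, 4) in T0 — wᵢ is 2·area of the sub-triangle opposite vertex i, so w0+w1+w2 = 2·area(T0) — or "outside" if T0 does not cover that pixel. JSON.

T0:
  2·area = 48
  edge (6, 8)→(2, 4): d=(-4,-4) top-left  bias=+0
  edge (2, 4)→(12, 2): d=(10,-2) top-left  bias=+0
  edge (12, 2)→(6, 8): d=(-6,6) right/bottom  bias=-1
    (6,0)@(13, 1): e=[56,-8,0] → ·  [on edge]
    (0,1)@(1, 3): e=[0,-12,60] → ·  [on edge]
    (3,1)@(7, 3): e=[24,0,24] → █  [on edge]
    (4,1)@(9, 3): e=[32,4,12] → █
    (5,1)@(11, 3): e=[40,8,0] → ·  [on edge]
    (1,2)@(3, 5): e=[0,12,36] → █  [on edge]
    (2,2)@(5, 5): e=[8,16,24] → █
    (4,2)@(9, 5): e=[24,24,0] → ·  [on edge]
    (1,3)@(3, 7): e=[-8,32,24] → ·
    (2,3)@(5, 7): e=[0,36,12] → █  [on edge]
    (3,3)@(7, 7): e=[8,40,0] → ·  [on edge]
    (2,4)@(5, 9): e=[-8,56,0] → ·  [on edge]
    (3,4)@(7, 9): e=[0,60,-12] → ·  [on edge]
  covered (6 px):
    · · · · · · · ·
    · · · █ █ · · ·
    · █ █ █ · · · ·
    · · █ · · · · ·
    · · · · · · · ·

Answer: "outside"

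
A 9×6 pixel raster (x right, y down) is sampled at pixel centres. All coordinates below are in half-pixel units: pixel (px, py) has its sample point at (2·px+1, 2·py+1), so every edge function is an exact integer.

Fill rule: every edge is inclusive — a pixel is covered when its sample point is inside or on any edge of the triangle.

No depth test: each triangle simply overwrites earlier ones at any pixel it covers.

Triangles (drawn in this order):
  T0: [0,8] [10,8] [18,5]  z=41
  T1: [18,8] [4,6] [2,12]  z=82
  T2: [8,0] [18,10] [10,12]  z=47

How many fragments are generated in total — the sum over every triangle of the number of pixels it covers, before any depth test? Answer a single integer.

T0:
  2·area = 30  (B↔C swapped to make it positive)
  edge (0, 8)→(18, 5): d=(18,-3) inclusive
  edge (18, 5)→(10, 8): d=(-8,3) inclusive
  edge (10, 8)→(0, 8): d=(-10,0) inclusive
    (3,3)@(7, 7): e=[3,17,10] → X
    (4,3)@(9, 7): e=[9,11,10] → X
    (5,3)@(11, 7): e=[15,5,10] → X
    (6,3)@(13, 7): e=[21,-1,10] → .
    (3,4)@(7, 9): e=[39,1,-10] → .
    (4,4)@(9, 9): e=[45,-5,-10] → .
    (5,4)@(11, 9): e=[51,-11,-10] → .
  covered (3 px):
    . . . . . . . . .
    . . . . . . . . .
    . . . . . . . . .
    . . . X X X . . .
    . . . . . . . . .
    . . . . . . . . .
T1:
  2·area = 88  (B↔C swapped to make it positive)
  edge (18, 8)→(2, 12): d=(-16,4) inclusive
  edge (2, 12)→(4, 6): d=(2,-6) inclusive
  edge (4, 6)→(18, 8): d=(14,2) inclusive
    (2,1)@(5, 3): e=[132,0,-44] → .  [on edge]
    (2,3)@(5, 7): e=[68,8,12] → X
    (3,3)@(7, 7): e=[60,20,8] → X
    (4,3)@(9, 7): e=[52,32,4] → X
    (5,3)@(11, 7): e=[44,44,0] → X  [on edge]
    (6,3)@(13, 7): e=[36,56,-4] → .
    (1,4)@(3, 9): e=[44,0,44] → X  [on edge]
    (6,4)@(13, 9): e=[4,60,24] → X
    (7,4)@(15, 9): e=[-4,72,20] → .
    (1,5)@(3, 11): e=[12,4,72] → X
    (3,5)@(7, 11): e=[-4,28,64] → .
    (4,5)@(9, 11): e=[-12,40,60] → .
  covered (12 px):
    . . . . . . . . .
    . . . . . . . . .
    . . . . . . . . .
    . . X X X X . . .
    . X X X X X X . .
    . X X . . . . . .
T2:
  2·area = 100
  edge (8, 0)→(18, 10): d=(10,10) inclusive
  edge (18, 10)→(10, 12): d=(-8,2) inclusive
  edge (10, 12)→(8, 0): d=(-2,-12) inclusive
    (4,0)@(9, 1): e=[0,90,10] → X  [on edge]
    (5,0)@(11, 1): e=[-20,86,34] → .
    (4,1)@(9, 3): e=[20,74,6] → X
    (5,1)@(11, 3): e=[0,70,30] → X  [on edge]
    (6,1)@(13, 3): e=[-20,66,54] → .
    (4,2)@(9, 5): e=[40,58,2] → X
    (6,2)@(13, 5): e=[0,50,50] → X  [on edge]
    (7,2)@(15, 5): e=[-20,46,74] → .
    (4,3)@(9, 7): e=[60,42,-2] → .
    (5,3)@(11, 7): e=[40,38,22] → X
    (7,3)@(15, 7): e=[0,30,70] → X  [on edge]
    (8,3)@(17, 7): e=[-20,26,94] → .
    (8,4)@(17, 9): e=[0,10,90] → X  [on edge]
  covered (15 px):
    . . . . X . . . .
    . . . . X X . . .
    . . . . X X X . .
    . . . . . X X X .
    . . . . . X X X X
    . . . . . X X . .

Result: 30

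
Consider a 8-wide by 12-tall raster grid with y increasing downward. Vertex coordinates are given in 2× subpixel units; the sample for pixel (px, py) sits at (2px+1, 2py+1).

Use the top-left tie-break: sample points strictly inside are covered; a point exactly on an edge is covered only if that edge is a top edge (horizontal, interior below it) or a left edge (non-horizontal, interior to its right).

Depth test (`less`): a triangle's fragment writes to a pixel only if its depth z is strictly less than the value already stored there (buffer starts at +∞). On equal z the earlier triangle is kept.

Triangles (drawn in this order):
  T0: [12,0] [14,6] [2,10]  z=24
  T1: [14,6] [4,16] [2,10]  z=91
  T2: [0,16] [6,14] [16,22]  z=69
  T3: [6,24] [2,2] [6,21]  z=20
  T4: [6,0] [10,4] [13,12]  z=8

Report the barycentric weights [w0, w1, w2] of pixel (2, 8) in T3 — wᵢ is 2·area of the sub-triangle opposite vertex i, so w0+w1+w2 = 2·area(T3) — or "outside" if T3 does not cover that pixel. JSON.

T0:
  2·area = 80
  edge (12, 0)→(14, 6): d=(2,6) right/bottom  bias=-1
  edge (14, 6)→(2, 10): d=(-12,4) right/bottom  bias=-1
  edge (2, 10)→(12, 0): d=(10,-10) top-left  bias=+0
    (5,0)@(11, 1): e=[8,72,0] → █  [on edge]
    (6,0)@(13, 1): e=[-4,64,20] → ·
    (4,1)@(9, 3): e=[24,56,0] → █  [on edge]
    (6,1)@(13, 3): e=[0,40,40] → ·  [on edge]
    (3,2)@(7, 5): e=[40,40,0] → █  [on edge]
    (6,2)@(13, 5): e=[4,16,60] → █
    (7,2)@(15, 5): e=[-8,8,80] → ·
    (2,3)@(5, 7): e=[56,24,0] → █  [on edge]
    (5,3)@(11, 7): e=[20,0,60] → ·  [on edge]
    (6,3)@(13, 7): e=[8,-8,80] → ·
    (1,4)@(3, 9): e=[72,8,0] → █  [on edge]
    (2,4)@(5, 9): e=[60,0,20] → ·  [on edge]
    (7,4)@(15, 9): e=[0,-40,120] → ·  [on edge]
    (0,5)@(1, 11): e=[88,-8,0] → ·  [on edge]
  covered (11 px):
    · · · · · █ · ·
    · · · · █ █ · ·
    · · · █ █ █ █ ·
    · · █ █ █ · · ·
    · █ · · · · · ·
    · · · · · · · ·
    · · · · · · · ·
    · · · · · · · ·
    · · · · · · · ·
    · · · · · · · ·
    · · · · · · · ·
    · · · · · · · ·
T1:
  2·area = 80
  edge (14, 6)→(4, 16): d=(-10,10) right/bottom  bias=-1
  edge (4, 16)→(2, 10): d=(-2,-6) top-left  bias=+0
  edge (2, 10)→(14, 6): d=(12,-4) top-left  bias=+0
    (7,2)@(15, 5): e=[0,88,-8] → ·  [on edge]
    (0,3)@(1, 7): e=[120,0,-40] → ·  [on edge]
    (5,3)@(11, 7): e=[20,60,0] → █  [on edge]
    (6,3)@(13, 7): e=[0,72,8] → ·  [on edge]
    (2,4)@(5, 9): e=[60,20,0] → █  [on edge]
    (3,4)@(7, 9): e=[40,32,8] → █
    (4,4)@(9, 9): e=[20,44,16] → █
    (5,4)@(11, 9): e=[0,56,24] → ·  [on edge]
    (1,5)@(3, 11): e=[60,4,16] → █
    (4,5)@(9, 11): e=[0,40,40] → ·  [on edge]
    (1,6)@(3, 13): e=[40,0,40] → █  [on edge]
    (3,6)@(7, 13): e=[0,24,56] → ·  [on edge]
    (2,7)@(5, 15): e=[0,8,72] → ·  [on edge]
    (1,8)@(3, 17): e=[0,-8,88] → ·  [on edge]
    (0,9)@(1, 19): e=[0,-24,104] → ·  [on edge]
    (2,9)@(5, 19): e=[-40,0,120] → ·  [on edge]
  covered (9 px):
    · · · · · · · ·
    · · · · · · · ·
    · · · · · · · ·
    · · · · · █ · ·
    · · █ █ █ · · ·
    · █ █ █ · · · ·
    · █ █ · · · · ·
    · · · · · · · ·
    · · · · · · · ·
    · · · · · · · ·
    · · · · · · · ·
    · · · · · · · ·
T2:
  2·area = 68
  edge (0, 16)→(6, 14): d=(6,-2) top-left  bias=+0
  edge (6, 14)→(16, 22): d=(10,8) right/bottom  bias=-1
  edge (16, 22)→(0, 16): d=(-16,-6) top-left  bias=+0
    (7,5)@(15, 11): e=[0,-102,170] → ·  [on edge]
    (4,6)@(9, 13): e=[0,-34,102] → ·  [on edge]
    (1,7)@(3, 15): e=[0,34,34] → █  [on edge]
    (2,7)@(5, 15): e=[4,18,46] → █
    (3,7)@(7, 15): e=[8,2,58] → █
    (4,7)@(9, 15): e=[12,-14,70] → ·
    (1,8)@(3, 17): e=[12,54,2] → █
    (4,8)@(9, 17): e=[24,6,38] → █
    (5,8)@(11, 17): e=[28,-10,50] → ·
    (1,9)@(3, 19): e=[24,74,-30] → ·
    (2,9)@(5, 19): e=[28,58,-18] → ·
    (3,9)@(7, 19): e=[32,42,-6] → ·
  covered (9 px):
    · · · · · · · ·
    · · · · · · · ·
    · · · · · · · ·
    · · · · · · · ·
    · · · · · · · ·
    · · · · · · · ·
    · · · · · · · ·
    · █ █ █ · · · ·
    · █ █ █ █ · · ·
    · · · · █ █ · ·
    · · · · · · · ·
    · · · · · · · ·
T3:
  2·area = 12
  edge (6, 24)→(2, 2): d=(-4,-22) top-left  bias=+0
  edge (2, 2)→(6, 21): d=(4,19) right/bottom  bias=-1
  edge (6, 21)→(6, 24): d=(0,3) right/bottom  bias=-1
    (1,3)@(3, 7): e=[2,1,9] → █
    (2,3)@(5, 7): e=[46,-37,3] → ·
    (1,4)@(3, 9): e=[-6,9,9] → ·
    (2,8)@(5, 17): e=[6,3,3] → █
    (3,8)@(7, 17): e=[50,-35,-3] → ·
    (2,9)@(5, 19): e=[-2,11,3] → ·
  covered (2 px):
    · · · · · · · ·
    · · · · · · · ·
    · · · · · · · ·
    · █ · · · · · ·
    · · · · · · · ·
    · · · · · · · ·
    · · · · · · · ·
    · · · · · · · ·
    · · █ · · · · ·
    · · · · · · · ·
    · · · · · · · ·
    · · · · · · · ·
T4:
  2·area = 20
  edge (6, 0)→(10, 4): d=(4,4) right/bottom  bias=-1
  edge (10, 4)→(13, 12): d=(3,8) right/bottom  bias=-1
  edge (13, 12)→(6, 0): d=(-7,-12) top-left  bias=+0
    (3,0)@(7, 1): e=[0,15,5] → ·  [on edge]
    (4,1)@(9, 3): e=[0,5,15] → ·  [on edge]
    (4,2)@(9, 5): e=[8,11,1] → █
    (5,2)@(11, 5): e=[0,-5,25] → ·  [on edge]
    (4,3)@(9, 7): e=[16,17,-13] → ·
    (5,3)@(11, 7): e=[8,1,11] → █
    (6,3)@(13, 7): e=[0,-15,35] → ·  [on edge]
    (5,4)@(11, 9): e=[16,7,-3] → ·
    (7,4)@(15, 9): e=[0,-25,45] → ·  [on edge]
  covered (2 px):
    · · · · · · · ·
    · · · · · · · ·
    · · · · █ · · ·
    · · · · · █ · ·
    · · · · · · · ·
    · · · · · · · ·
    · · · · · · · ·
    · · · · · · · ·
    · · · · · · · ·
    · · · · · · · ·
    · · · · · · · ·
    · · · · · · · ·

Final: [3,3,6]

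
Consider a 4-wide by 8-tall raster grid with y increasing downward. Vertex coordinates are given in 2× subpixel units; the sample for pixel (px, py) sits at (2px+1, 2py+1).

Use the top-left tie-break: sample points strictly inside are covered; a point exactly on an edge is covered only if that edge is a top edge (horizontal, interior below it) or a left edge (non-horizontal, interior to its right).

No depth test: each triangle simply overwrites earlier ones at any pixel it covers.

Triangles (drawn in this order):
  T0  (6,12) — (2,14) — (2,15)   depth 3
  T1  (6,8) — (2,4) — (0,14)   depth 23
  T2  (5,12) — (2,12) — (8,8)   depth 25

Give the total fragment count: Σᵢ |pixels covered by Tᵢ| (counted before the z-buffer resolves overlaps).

T0:
  2·area = 4  (B↔C swapped to make it positive)
  edge (6, 12)→(2, 15): d=(-4,3) right/bottom  bias=-1
  edge (2, 15)→(2, 14): d=(0,-1) top-left  bias=+0
  edge (2, 14)→(6, 12): d=(4,-2) top-left  bias=+0
  covered (0 px):
    · · · ·
    · · · ·
    · · · ·
    · · · ·
    · · · ·
    · · · ·
    · · · ·
    · · · ·
T1:
  2·area = 48  (B↔C swapped to make it positive)
  edge (6, 8)→(0, 14): d=(-6,6) right/bottom  bias=-1
  edge (0, 14)→(2, 4): d=(2,-10) top-left  bias=+0
  edge (2, 4)→(6, 8): d=(4,4) right/bottom  bias=-1
    (0,1)@(1, 3): e=[60,-12,0] → ·  [on edge]
    (1,2)@(3, 5): e=[36,12,0] → ·  [on edge]
    (1,3)@(3, 7): e=[24,16,8] → #
    (2,3)@(5, 7): e=[12,36,0] → ·  [on edge]
    (3,3)@(7, 7): e=[0,56,-8] → ·  [on edge]
    (0,4)@(1, 9): e=[24,0,24] → #  [on edge]
    (2,4)@(5, 9): e=[0,40,8] → ·  [on edge]
    (3,4)@(7, 9): e=[-12,60,0] → ·  [on edge]
    (0,5)@(1, 11): e=[12,4,32] → #
    (1,5)@(3, 11): e=[0,24,24] → ·  [on edge]
    (0,6)@(1, 13): e=[0,8,40] → ·  [on edge]
  covered (4 px):
    · · · ·
    · · · ·
    · · · ·
    · # · ·
    # # · ·
    # · · ·
    · · · ·
    · · · ·
T2:
  2·area = 12
  edge (5, 12)→(2, 12): d=(-3,0) right/bottom  bias=-1
  edge (2, 12)→(8, 8): d=(6,-4) top-left  bias=+0
  edge (8, 8)→(5, 12): d=(-3,4) right/bottom  bias=-1
    (3,4)@(7, 9): e=[9,2,1] → #
    (2,5)@(5, 11): e=[3,6,3] → #
    (3,5)@(7, 11): e=[3,14,-5] → ·
    (2,6)@(5, 13): e=[-3,18,-3] → ·
  covered (2 px):
    · · · ·
    · · · ·
    · · · ·
    · · · ·
    · · · #
    · · # ·
    · · · ·
    · · · ·

Answer: 6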